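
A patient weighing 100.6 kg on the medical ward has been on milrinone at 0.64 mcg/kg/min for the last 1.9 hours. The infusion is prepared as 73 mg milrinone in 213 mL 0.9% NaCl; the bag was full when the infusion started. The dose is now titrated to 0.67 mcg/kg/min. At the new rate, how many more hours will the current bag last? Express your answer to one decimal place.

16.2 hours

Initial rate:
Dose = 0.64 mcg/kg/min × 100.6 kg = 64.384 mcg/min
64.384 mcg/min × 60 min/hr = 3863.04 mcg/hr
Concentration = 73 mg ÷ 213 mL = 0.342723 mg/mL = 342.723 mcg/mL
Rate = 3863.04 mcg/hr ÷ 342.723 mcg/mL = 11.27161 mL/hr
Volume infused so far = 11.27161 mL/hr × 1.9 hr = 21.41606 mL
Volume remaining = 213 − 21.41606 = 191.5839 mL
New rate:
Dose = 0.67 mcg/kg/min × 100.6 kg = 67.402 mcg/min
67.402 mcg/min × 60 min/hr = 4044.12 mcg/hr
Rate = 4044.12 mcg/hr ÷ 342.723 mcg/mL = 11.79997 mL/hr
Time remaining = 191.5839 mL ÷ 11.79997 mL/hr = 16.23597 hr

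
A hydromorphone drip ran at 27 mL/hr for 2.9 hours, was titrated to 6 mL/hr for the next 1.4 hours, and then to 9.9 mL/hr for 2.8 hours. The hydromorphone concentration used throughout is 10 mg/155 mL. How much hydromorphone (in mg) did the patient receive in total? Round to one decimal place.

7.4 mg

Concentration = 10 mg ÷ 155 mL = 0.06451613 mg/mL
Stage 1: 27 mL/hr × 2.9 hr = 78.3 mL → 78.3 mL × 0.06451613 mg/mL = 5.051613 mg
Stage 2: 6 mL/hr × 1.4 hr = 8.4 mL → 8.4 mL × 0.06451613 mg/mL = 0.5419355 mg
Stage 3: 9.9 mL/hr × 2.8 hr = 27.72 mL → 27.72 mL × 0.06451613 mg/mL = 1.788387 mg
Total = 5.051613 + 0.5419355 + 1.788387 = 7.381935 mg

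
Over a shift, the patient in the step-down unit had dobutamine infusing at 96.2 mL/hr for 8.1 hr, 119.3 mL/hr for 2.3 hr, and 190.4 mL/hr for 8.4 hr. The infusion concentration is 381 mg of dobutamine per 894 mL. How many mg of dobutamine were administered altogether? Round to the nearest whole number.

1131 mg

Concentration = 381 mg ÷ 894 mL = 0.4261745 mg/mL
Stage 1: 96.2 mL/hr × 8.1 hr = 779.22 mL → 779.22 mL × 0.4261745 mg/mL = 332.0837 mg
Stage 2: 119.3 mL/hr × 2.3 hr = 274.39 mL → 274.39 mL × 0.4261745 mg/mL = 116.938 mg
Stage 3: 190.4 mL/hr × 8.4 hr = 1599.36 mL → 1599.36 mL × 0.4261745 mg/mL = 681.6064 mg
Total = 332.0837 + 116.938 + 681.6064 = 1130.628 mg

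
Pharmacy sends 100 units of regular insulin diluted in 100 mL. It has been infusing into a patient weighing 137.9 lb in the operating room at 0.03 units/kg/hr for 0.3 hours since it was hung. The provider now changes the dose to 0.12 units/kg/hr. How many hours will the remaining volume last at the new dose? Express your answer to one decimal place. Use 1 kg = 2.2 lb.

13.2 hours

Initial rate:
Weight = 137.9 lb ÷ 2.2 lb/kg = 62.68182 kg
Dose = 0.03 units/kg/hr × 62.68182 kg = 1.880455 units/hr
Concentration = 100 units ÷ 100 mL = 1 units/mL
Rate = 1.880455 units/hr ÷ 1 units/mL = 1.880455 mL/hr
Volume infused so far = 1.880455 mL/hr × 0.3 hr = 0.5641364 mL
Volume remaining = 100 − 0.5641364 = 99.43586 mL
New rate:
Dose = 0.12 units/kg/hr × 62.68182 kg = 7.521818 units/hr
Rate = 7.521818 units/hr ÷ 1 units/mL = 7.521818 mL/hr
Time remaining = 99.43586 mL ÷ 7.521818 mL/hr = 13.21966 hr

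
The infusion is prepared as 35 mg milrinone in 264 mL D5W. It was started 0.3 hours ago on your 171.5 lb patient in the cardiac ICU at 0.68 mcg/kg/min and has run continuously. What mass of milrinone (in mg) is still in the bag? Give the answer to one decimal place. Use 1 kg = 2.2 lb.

Weight = 171.5 lb ÷ 2.2 lb/kg = 77.95455 kg
Dose = 0.68 mcg/kg/min × 77.95455 kg = 53.00909 mcg/min
53.00909 mcg/min × 60 min/hr = 3180.545 mcg/hr
Concentration = 35 mg ÷ 264 mL = 0.1325758 mg/mL = 132.5758 mcg/mL
Rate = 3180.545 mcg/hr ÷ 132.5758 mcg/mL = 23.9904 mL/hr
Volume infused = 23.9904 mL/hr × 0.3 hr = 7.19712 mL
Volume remaining = 264 − 7.19712 = 256.8029 mL
Drug remaining = 256.8029 mL × 132.5758 mcg/mL = 34045.84 mcg = 34.04584 mg

34.0 mg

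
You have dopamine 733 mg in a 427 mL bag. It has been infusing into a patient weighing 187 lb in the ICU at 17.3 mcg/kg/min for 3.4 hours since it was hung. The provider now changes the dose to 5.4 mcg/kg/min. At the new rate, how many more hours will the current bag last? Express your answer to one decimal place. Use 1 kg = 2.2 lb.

15.7 hours

Initial rate:
Weight = 187 lb ÷ 2.2 lb/kg = 85 kg
Dose = 17.3 mcg/kg/min × 85 kg = 1470.5 mcg/min
1470.5 mcg/min × 60 min/hr = 88230 mcg/hr
Concentration = 733 mg ÷ 427 mL = 1.716628 mg/mL = 1716.628 mcg/mL
Rate = 88230 mcg/hr ÷ 1716.628 mcg/mL = 51.39729 mL/hr
Volume infused so far = 51.39729 mL/hr × 3.4 hr = 174.7508 mL
Volume remaining = 427 − 174.7508 = 252.2492 mL
New rate:
Dose = 5.4 mcg/kg/min × 85 kg = 459 mcg/min
459 mcg/min × 60 min/hr = 27540 mcg/hr
Rate = 27540 mcg/hr ÷ 1716.628 mcg/mL = 16.04308 mL/hr
Time remaining = 252.2492 mL ÷ 16.04308 mL/hr = 15.72324 hr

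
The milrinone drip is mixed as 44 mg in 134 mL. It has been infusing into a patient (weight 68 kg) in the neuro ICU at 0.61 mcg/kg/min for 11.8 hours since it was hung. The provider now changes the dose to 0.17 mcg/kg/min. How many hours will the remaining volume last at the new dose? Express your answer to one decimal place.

21.1 hours

Initial rate:
Dose = 0.61 mcg/kg/min × 68 kg = 41.48 mcg/min
41.48 mcg/min × 60 min/hr = 2488.8 mcg/hr
Concentration = 44 mg ÷ 134 mL = 0.3283582 mg/mL = 328.3582 mcg/mL
Rate = 2488.8 mcg/hr ÷ 328.3582 mcg/mL = 7.579527 mL/hr
Volume infused so far = 7.579527 mL/hr × 11.8 hr = 89.43842 mL
Volume remaining = 134 − 89.43842 = 44.56158 mL
New rate:
Dose = 0.17 mcg/kg/min × 68 kg = 11.56 mcg/min
11.56 mcg/min × 60 min/hr = 693.6 mcg/hr
Rate = 693.6 mcg/hr ÷ 328.3582 mcg/mL = 2.112327 mL/hr
Time remaining = 44.56158 mL ÷ 2.112327 mL/hr = 21.09596 hr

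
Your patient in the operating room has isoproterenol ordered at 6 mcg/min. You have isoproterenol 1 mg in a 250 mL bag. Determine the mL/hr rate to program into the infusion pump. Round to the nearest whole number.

90 mL/hr

6 mcg/min × 60 min/hr = 360 mcg/hr
Concentration = 1 mg ÷ 250 mL = 0.004 mg/mL = 4 mcg/mL
Rate = 360 mcg/hr ÷ 4 mcg/mL = 90 mL/hr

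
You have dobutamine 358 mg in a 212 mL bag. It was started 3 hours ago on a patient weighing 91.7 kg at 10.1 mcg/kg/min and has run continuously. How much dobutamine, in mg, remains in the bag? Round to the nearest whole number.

Dose = 10.1 mcg/kg/min × 91.7 kg = 926.17 mcg/min
926.17 mcg/min × 60 min/hr = 55570.2 mcg/hr
Concentration = 358 mg ÷ 212 mL = 1.688679 mg/mL = 1688.679 mcg/mL
Rate = 55570.2 mcg/hr ÷ 1688.679 mcg/mL = 32.90749 mL/hr
Volume infused = 32.90749 mL/hr × 3 hr = 98.72248 mL
Volume remaining = 212 − 98.72248 = 113.2775 mL
Drug remaining = 113.2775 mL × 1688.679 mcg/mL = 191289.4 mcg = 191.2894 mg

191 mg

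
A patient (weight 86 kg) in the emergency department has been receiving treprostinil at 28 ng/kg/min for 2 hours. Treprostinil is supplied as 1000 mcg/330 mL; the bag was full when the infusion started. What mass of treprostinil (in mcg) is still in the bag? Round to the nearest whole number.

Dose = 28 ng/kg/min × 86 kg = 2408 ng/min
2408 ng/min × 60 min/hr = 144480 ng/hr
Concentration = 1000 mcg ÷ 330 mL = 3.030303 mcg/mL = 3030.303 ng/mL
Rate = 144480 ng/hr ÷ 3030.303 ng/mL = 47.6784 mL/hr
Volume infused = 47.6784 mL/hr × 2 hr = 95.3568 mL
Volume remaining = 330 − 95.3568 = 234.6432 mL
Drug remaining = 234.6432 mL × 3030.303 ng/mL = 711040 ng = 711.04 mcg

711 mcg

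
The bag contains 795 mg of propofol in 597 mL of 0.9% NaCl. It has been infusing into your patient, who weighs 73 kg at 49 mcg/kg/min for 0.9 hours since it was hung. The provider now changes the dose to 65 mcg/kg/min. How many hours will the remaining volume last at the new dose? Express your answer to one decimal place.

2.1 hours

Initial rate:
Dose = 49 mcg/kg/min × 73 kg = 3577 mcg/min
3577 mcg/min × 60 min/hr = 214620 mcg/hr
Concentration = 795 mg ÷ 597 mL = 1.331658 mg/mL = 1331.658 mcg/mL
Rate = 214620 mcg/hr ÷ 1331.658 mcg/mL = 161.1675 mL/hr
Volume infused so far = 161.1675 mL/hr × 0.9 hr = 145.0507 mL
Volume remaining = 597 − 145.0507 = 451.9493 mL
New rate:
Dose = 65 mcg/kg/min × 73 kg = 4745 mcg/min
4745 mcg/min × 60 min/hr = 284700 mcg/hr
Rate = 284700 mcg/hr ÷ 1331.658 mcg/mL = 213.7936 mL/hr
Time remaining = 451.9493 mL ÷ 213.7936 mL/hr = 2.113952 hr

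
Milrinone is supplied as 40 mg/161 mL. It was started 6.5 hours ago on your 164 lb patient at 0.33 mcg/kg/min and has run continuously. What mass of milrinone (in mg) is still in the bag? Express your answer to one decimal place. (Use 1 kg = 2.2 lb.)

Weight = 164 lb ÷ 2.2 lb/kg = 74.54545 kg
Dose = 0.33 mcg/kg/min × 74.54545 kg = 24.6 mcg/min
24.6 mcg/min × 60 min/hr = 1476 mcg/hr
Concentration = 40 mg ÷ 161 mL = 0.2484472 mg/mL = 248.4472 mcg/mL
Rate = 1476 mcg/hr ÷ 248.4472 mcg/mL = 5.9409 mL/hr
Volume infused = 5.9409 mL/hr × 6.5 hr = 38.61585 mL
Volume remaining = 161 − 38.61585 = 122.3842 mL
Drug remaining = 122.3842 mL × 248.4472 mcg/mL = 30406 mcg = 30.406 mg

30.4 mg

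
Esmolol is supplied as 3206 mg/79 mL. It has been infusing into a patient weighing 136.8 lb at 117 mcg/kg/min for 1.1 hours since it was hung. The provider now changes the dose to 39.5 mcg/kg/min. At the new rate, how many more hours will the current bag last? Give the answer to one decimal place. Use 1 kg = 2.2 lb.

Initial rate:
Weight = 136.8 lb ÷ 2.2 lb/kg = 62.18182 kg
Dose = 117 mcg/kg/min × 62.18182 kg = 7275.273 mcg/min
7275.273 mcg/min × 60 min/hr = 436516.4 mcg/hr
Concentration = 3206 mg ÷ 79 mL = 40.58228 mg/mL = 40582.28 mcg/mL
Rate = 436516.4 mcg/hr ÷ 40582.28 mcg/mL = 10.75633 mL/hr
Volume infused so far = 10.75633 mL/hr × 1.1 hr = 11.83196 mL
Volume remaining = 79 − 11.83196 = 67.16804 mL
New rate:
Dose = 39.5 mcg/kg/min × 62.18182 kg = 2456.182 mcg/min
2456.182 mcg/min × 60 min/hr = 147370.9 mcg/hr
Rate = 147370.9 mcg/hr ÷ 40582.28 mcg/mL = 3.63141 mL/hr
Time remaining = 67.16804 mL ÷ 3.63141 mL/hr = 18.4964 hr

18.5 hours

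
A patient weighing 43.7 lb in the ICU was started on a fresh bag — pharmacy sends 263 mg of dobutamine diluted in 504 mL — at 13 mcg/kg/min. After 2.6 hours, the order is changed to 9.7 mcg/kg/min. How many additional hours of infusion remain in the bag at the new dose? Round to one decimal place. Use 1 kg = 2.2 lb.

Initial rate:
Weight = 43.7 lb ÷ 2.2 lb/kg = 19.86364 kg
Dose = 13 mcg/kg/min × 19.86364 kg = 258.2273 mcg/min
258.2273 mcg/min × 60 min/hr = 15493.64 mcg/hr
Concentration = 263 mg ÷ 504 mL = 0.5218254 mg/mL = 521.8254 mcg/mL
Rate = 15493.64 mcg/hr ÷ 521.8254 mcg/mL = 29.69123 mL/hr
Volume infused so far = 29.69123 mL/hr × 2.6 hr = 77.19719 mL
Volume remaining = 504 − 77.19719 = 426.8028 mL
New rate:
Dose = 9.7 mcg/kg/min × 19.86364 kg = 192.6773 mcg/min
192.6773 mcg/min × 60 min/hr = 11560.64 mcg/hr
Rate = 11560.64 mcg/hr ÷ 521.8254 mcg/mL = 22.15422 mL/hr
Time remaining = 426.8028 mL ÷ 22.15422 mL/hr = 19.26508 hr

19.3 hours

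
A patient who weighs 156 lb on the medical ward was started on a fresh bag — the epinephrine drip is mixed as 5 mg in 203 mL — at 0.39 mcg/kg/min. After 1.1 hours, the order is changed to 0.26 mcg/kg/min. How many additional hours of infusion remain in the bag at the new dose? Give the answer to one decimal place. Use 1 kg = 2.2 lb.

Initial rate:
Weight = 156 lb ÷ 2.2 lb/kg = 70.90909 kg
Dose = 0.39 mcg/kg/min × 70.90909 kg = 27.65455 mcg/min
27.65455 mcg/min × 60 min/hr = 1659.273 mcg/hr
Concentration = 5 mg ÷ 203 mL = 0.02463054 mg/mL = 24.63054 mcg/mL
Rate = 1659.273 mcg/hr ÷ 24.63054 mcg/mL = 67.36647 mL/hr
Volume infused so far = 67.36647 mL/hr × 1.1 hr = 74.10312 mL
Volume remaining = 203 − 74.10312 = 128.8969 mL
New rate:
Dose = 0.26 mcg/kg/min × 70.90909 kg = 18.43636 mcg/min
18.43636 mcg/min × 60 min/hr = 1106.182 mcg/hr
Rate = 1106.182 mcg/hr ÷ 24.63054 mcg/mL = 44.91098 mL/hr
Time remaining = 128.8969 mL ÷ 44.91098 mL/hr = 2.870053 hr

2.9 hours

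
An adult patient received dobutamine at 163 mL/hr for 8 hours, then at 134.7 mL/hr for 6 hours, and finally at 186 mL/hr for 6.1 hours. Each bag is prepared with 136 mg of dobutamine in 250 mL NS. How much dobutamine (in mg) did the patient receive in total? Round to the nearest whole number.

Concentration = 136 mg ÷ 250 mL = 0.544 mg/mL
Stage 1: 163 mL/hr × 8 hr = 1304 mL → 1304 mL × 0.544 mg/mL = 709.376 mg
Stage 2: 134.7 mL/hr × 6 hr = 808.2 mL → 808.2 mL × 0.544 mg/mL = 439.6608 mg
Stage 3: 186 mL/hr × 6.1 hr = 1134.6 mL → 1134.6 mL × 0.544 mg/mL = 617.2224 mg
Total = 709.376 + 439.6608 + 617.2224 = 1766.259 mg

1766 mg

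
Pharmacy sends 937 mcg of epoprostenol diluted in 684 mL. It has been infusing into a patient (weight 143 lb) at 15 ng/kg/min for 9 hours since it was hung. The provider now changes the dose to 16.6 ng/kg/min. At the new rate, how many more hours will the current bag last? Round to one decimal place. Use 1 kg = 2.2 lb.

6.3 hours

Initial rate:
Weight = 143 lb ÷ 2.2 lb/kg = 65 kg
Dose = 15 ng/kg/min × 65 kg = 975 ng/min
975 ng/min × 60 min/hr = 58500 ng/hr
Concentration = 937 mcg ÷ 684 mL = 1.369883 mcg/mL = 1369.883 ng/mL
Rate = 58500 ng/hr ÷ 1369.883 ng/mL = 42.70438 mL/hr
Volume infused so far = 42.70438 mL/hr × 9 hr = 384.3394 mL
Volume remaining = 684 − 384.3394 = 299.6606 mL
New rate:
Dose = 16.6 ng/kg/min × 65 kg = 1079 ng/min
1079 ng/min × 60 min/hr = 64740 ng/hr
Rate = 64740 ng/hr ÷ 1369.883 ng/mL = 47.25951 mL/hr
Time remaining = 299.6606 mL ÷ 47.25951 mL/hr = 6.340748 hr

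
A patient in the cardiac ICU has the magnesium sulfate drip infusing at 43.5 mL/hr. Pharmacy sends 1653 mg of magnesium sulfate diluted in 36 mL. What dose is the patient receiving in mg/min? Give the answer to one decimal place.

Concentration = 1653 mg ÷ 36 mL = 45.91667 mg/mL
Drug rate = 43.5 mL/hr × 45.91667 mg/mL = 1997.375 mg/hr
1997.375 mg/hr ÷ 60 min/hr = 33.28958 mg/min

33.3 mg/min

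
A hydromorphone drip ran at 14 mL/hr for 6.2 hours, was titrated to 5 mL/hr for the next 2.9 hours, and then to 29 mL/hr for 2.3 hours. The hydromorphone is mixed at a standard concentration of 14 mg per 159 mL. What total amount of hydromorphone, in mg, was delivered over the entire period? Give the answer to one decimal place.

14.8 mg

Concentration = 14 mg ÷ 159 mL = 0.08805031 mg/mL
Stage 1: 14 mL/hr × 6.2 hr = 86.8 mL → 86.8 mL × 0.08805031 mg/mL = 7.642767 mg
Stage 2: 5 mL/hr × 2.9 hr = 14.5 mL → 14.5 mL × 0.08805031 mg/mL = 1.27673 mg
Stage 3: 29 mL/hr × 2.3 hr = 66.7 mL → 66.7 mL × 0.08805031 mg/mL = 5.872956 mg
Total = 7.642767 + 1.27673 + 5.872956 = 14.79245 mg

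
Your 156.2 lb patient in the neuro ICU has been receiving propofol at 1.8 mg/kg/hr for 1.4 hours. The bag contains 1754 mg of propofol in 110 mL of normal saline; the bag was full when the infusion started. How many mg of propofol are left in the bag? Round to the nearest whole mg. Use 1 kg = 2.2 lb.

Weight = 156.2 lb ÷ 2.2 lb/kg = 71 kg
Dose = 1.8 mg/kg/hr × 71 kg = 127.8 mg/hr
Concentration = 1754 mg ÷ 110 mL = 15.94545 mg/mL
Rate = 127.8 mg/hr ÷ 15.94545 mg/mL = 8.014823 mL/hr
Volume infused = 8.014823 mL/hr × 1.4 hr = 11.22075 mL
Volume remaining = 110 − 11.22075 = 98.77925 mL
Drug remaining = 98.77925 mL × 15.94545 mg/mL = 1575.08 mg

1575 mg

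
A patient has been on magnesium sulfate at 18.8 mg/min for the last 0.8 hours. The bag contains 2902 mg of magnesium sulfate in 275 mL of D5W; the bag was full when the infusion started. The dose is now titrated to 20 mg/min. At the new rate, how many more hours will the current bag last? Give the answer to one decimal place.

1.7 hours

Initial rate:
18.8 mg/min × 60 min/hr = 1128 mg/hr
Concentration = 2902 mg ÷ 275 mL = 10.55273 mg/mL
Rate = 1128 mg/hr ÷ 10.55273 mg/mL = 106.8918 mL/hr
Volume infused so far = 106.8918 mL/hr × 0.8 hr = 85.51344 mL
Volume remaining = 275 − 85.51344 = 189.4866 mL
New rate:
20 mg/min × 60 min/hr = 1200 mg/hr
Rate = 1200 mg/hr ÷ 10.55273 mg/mL = 113.7147 mL/hr
Time remaining = 189.4866 mL ÷ 113.7147 mL/hr = 1.666333 hr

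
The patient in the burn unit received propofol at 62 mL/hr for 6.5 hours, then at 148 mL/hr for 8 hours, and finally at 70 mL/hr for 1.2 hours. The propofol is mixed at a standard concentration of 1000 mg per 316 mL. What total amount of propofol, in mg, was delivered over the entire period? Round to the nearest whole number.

Concentration = 1000 mg ÷ 316 mL = 3.164557 mg/mL
Stage 1: 62 mL/hr × 6.5 hr = 403 mL → 403 mL × 3.164557 mg/mL = 1275.316 mg
Stage 2: 148 mL/hr × 8 hr = 1184 mL → 1184 mL × 3.164557 mg/mL = 3746.835 mg
Stage 3: 70 mL/hr × 1.2 hr = 84 mL → 84 mL × 3.164557 mg/mL = 265.8228 mg
Total = 1275.316 + 3746.835 + 265.8228 = 5287.975 mg

5288 mg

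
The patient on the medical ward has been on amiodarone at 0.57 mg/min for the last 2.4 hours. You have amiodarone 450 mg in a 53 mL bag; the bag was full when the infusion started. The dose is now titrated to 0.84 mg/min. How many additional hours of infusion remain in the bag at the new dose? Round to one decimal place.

Initial rate:
0.57 mg/min × 60 min/hr = 34.2 mg/hr
Concentration = 450 mg ÷ 53 mL = 8.490566 mg/mL
Rate = 34.2 mg/hr ÷ 8.490566 mg/mL = 4.028 mL/hr
Volume infused so far = 4.028 mL/hr × 2.4 hr = 9.6672 mL
Volume remaining = 53 − 9.6672 = 43.3328 mL
New rate:
0.84 mg/min × 60 min/hr = 50.4 mg/hr
Rate = 50.4 mg/hr ÷ 8.490566 mg/mL = 5.936 mL/hr
Time remaining = 43.3328 mL ÷ 5.936 mL/hr = 7.3 hr

7.3 hours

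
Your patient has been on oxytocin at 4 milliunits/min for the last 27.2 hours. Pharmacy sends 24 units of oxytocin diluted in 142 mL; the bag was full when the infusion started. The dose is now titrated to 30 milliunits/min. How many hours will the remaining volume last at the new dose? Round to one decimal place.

9.7 hours

Initial rate:
4 milliunits/min × 60 min/hr = 240 milliunits/hr
Concentration = 24 units ÷ 142 mL = 0.1690141 units/mL = 169.0141 milliunits/mL
Rate = 240 milliunits/hr ÷ 169.0141 milliunits/mL = 1.42 mL/hr
Volume infused so far = 1.42 mL/hr × 27.2 hr = 38.624 mL
Volume remaining = 142 − 38.624 = 103.376 mL
New rate:
30 milliunits/min × 60 min/hr = 1800 milliunits/hr
Rate = 1800 milliunits/hr ÷ 169.0141 milliunits/mL = 10.65 mL/hr
Time remaining = 103.376 mL ÷ 10.65 mL/hr = 9.706667 hr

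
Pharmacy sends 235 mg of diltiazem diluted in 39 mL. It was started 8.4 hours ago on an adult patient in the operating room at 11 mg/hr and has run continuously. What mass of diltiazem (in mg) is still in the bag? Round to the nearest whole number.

Concentration = 235 mg ÷ 39 mL = 6.025641 mg/mL
Rate = 11 mg/hr ÷ 6.025641 mg/mL = 1.825532 mL/hr
Volume infused = 1.825532 mL/hr × 8.4 hr = 15.33447 mL
Volume remaining = 39 − 15.33447 = 23.66553 mL
Drug remaining = 23.66553 mL × 6.025641 mg/mL = 142.6 mg

143 mg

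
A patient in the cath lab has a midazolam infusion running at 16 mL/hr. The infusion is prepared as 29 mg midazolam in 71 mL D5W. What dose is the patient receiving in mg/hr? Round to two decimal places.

Concentration = 29 mg ÷ 71 mL = 0.4084507 mg/mL
Drug rate = 16 mL/hr × 0.4084507 mg/mL = 6.535211 mg/hr

6.54 mg/hr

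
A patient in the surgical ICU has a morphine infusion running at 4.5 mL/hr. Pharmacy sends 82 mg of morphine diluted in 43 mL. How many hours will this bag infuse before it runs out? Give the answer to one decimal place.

9.6 hours

Duration = 43 mL ÷ 4.5 mL/hr = 9.555556 hr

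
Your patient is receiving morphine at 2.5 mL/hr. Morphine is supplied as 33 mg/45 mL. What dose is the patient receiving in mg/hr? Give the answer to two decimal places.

Concentration = 33 mg ÷ 45 mL = 0.7333333 mg/mL
Drug rate = 2.5 mL/hr × 0.7333333 mg/mL = 1.833333 mg/hr

1.83 mg/hr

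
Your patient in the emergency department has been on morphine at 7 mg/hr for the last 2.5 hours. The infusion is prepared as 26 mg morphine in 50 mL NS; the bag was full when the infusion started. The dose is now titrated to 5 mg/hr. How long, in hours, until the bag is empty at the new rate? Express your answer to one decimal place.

1.7 hours

Initial rate:
Concentration = 26 mg ÷ 50 mL = 0.52 mg/mL
Rate = 7 mg/hr ÷ 0.52 mg/mL = 13.46154 mL/hr
Volume infused so far = 13.46154 mL/hr × 2.5 hr = 33.65385 mL
Volume remaining = 50 − 33.65385 = 16.34615 mL
New rate:
Rate = 5 mg/hr ÷ 0.52 mg/mL = 9.615385 mL/hr
Time remaining = 16.34615 mL ÷ 9.615385 mL/hr = 1.7 hr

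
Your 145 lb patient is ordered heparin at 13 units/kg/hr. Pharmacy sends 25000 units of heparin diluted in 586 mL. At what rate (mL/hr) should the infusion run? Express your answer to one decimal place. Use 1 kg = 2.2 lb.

Weight = 145 lb ÷ 2.2 lb/kg = 65.90909 kg
Dose = 13 units/kg/hr × 65.90909 kg = 856.8182 units/hr
Concentration = 25000 units ÷ 586 mL = 42.66212 units/mL
Rate = 856.8182 units/hr ÷ 42.66212 units/mL = 20.08382 mL/hr

20.1 mL/hr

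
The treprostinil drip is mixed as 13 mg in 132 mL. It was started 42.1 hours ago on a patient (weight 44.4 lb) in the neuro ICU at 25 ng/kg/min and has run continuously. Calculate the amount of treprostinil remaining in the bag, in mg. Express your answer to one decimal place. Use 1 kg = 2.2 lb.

11.7 mg

Weight = 44.4 lb ÷ 2.2 lb/kg = 20.18182 kg
Dose = 25 ng/kg/min × 20.18182 kg = 504.5455 ng/min
504.5455 ng/min × 60 min/hr = 30272.73 ng/hr
Concentration = 13 mg ÷ 132 mL = 0.09848485 mg/mL = 98484.85 ng/mL
Rate = 30272.73 ng/hr ÷ 98484.85 ng/mL = 0.3073846 mL/hr
Volume infused = 0.3073846 mL/hr × 42.1 hr = 12.94089 mL
Volume remaining = 132 − 12.94089 = 119.0591 mL
Drug remaining = 119.0591 mL × 98484.85 ng/mL = 11725518 ng = 11.72552 mg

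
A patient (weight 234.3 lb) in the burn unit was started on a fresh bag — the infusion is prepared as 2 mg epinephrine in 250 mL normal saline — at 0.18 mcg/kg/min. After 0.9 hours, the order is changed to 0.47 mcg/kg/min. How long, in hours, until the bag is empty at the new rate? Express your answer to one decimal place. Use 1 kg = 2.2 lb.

Initial rate:
Weight = 234.3 lb ÷ 2.2 lb/kg = 106.5 kg
Dose = 0.18 mcg/kg/min × 106.5 kg = 19.17 mcg/min
19.17 mcg/min × 60 min/hr = 1150.2 mcg/hr
Concentration = 2 mg ÷ 250 mL = 0.008 mg/mL = 8 mcg/mL
Rate = 1150.2 mcg/hr ÷ 8 mcg/mL = 143.775 mL/hr
Volume infused so far = 143.775 mL/hr × 0.9 hr = 129.3975 mL
Volume remaining = 250 − 129.3975 = 120.6025 mL
New rate:
Dose = 0.47 mcg/kg/min × 106.5 kg = 50.055 mcg/min
50.055 mcg/min × 60 min/hr = 3003.3 mcg/hr
Rate = 3003.3 mcg/hr ÷ 8 mcg/mL = 375.4125 mL/hr
Time remaining = 120.6025 mL ÷ 375.4125 mL/hr = 0.3212533 hr

0.3 hours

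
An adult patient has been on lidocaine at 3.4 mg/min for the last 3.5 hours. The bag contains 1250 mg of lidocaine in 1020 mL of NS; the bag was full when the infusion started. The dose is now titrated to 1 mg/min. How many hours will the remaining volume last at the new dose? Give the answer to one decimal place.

8.9 hours

Initial rate:
3.4 mg/min × 60 min/hr = 204 mg/hr
Concentration = 1250 mg ÷ 1020 mL = 1.22549 mg/mL
Rate = 204 mg/hr ÷ 1.22549 mg/mL = 166.464 mL/hr
Volume infused so far = 166.464 mL/hr × 3.5 hr = 582.624 mL
Volume remaining = 1020 − 582.624 = 437.376 mL
New rate:
1 mg/min × 60 min/hr = 60 mg/hr
Rate = 60 mg/hr ÷ 1.22549 mg/mL = 48.96 mL/hr
Time remaining = 437.376 mL ÷ 48.96 mL/hr = 8.933333 hr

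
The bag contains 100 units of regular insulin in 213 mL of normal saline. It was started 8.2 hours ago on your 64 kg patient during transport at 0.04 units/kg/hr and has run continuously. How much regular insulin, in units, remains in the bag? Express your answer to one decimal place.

79.0 units

Dose = 0.04 units/kg/hr × 64 kg = 2.56 units/hr
Concentration = 100 units ÷ 213 mL = 0.4694836 units/mL
Rate = 2.56 units/hr ÷ 0.4694836 units/mL = 5.4528 mL/hr
Volume infused = 5.4528 mL/hr × 8.2 hr = 44.71296 mL
Volume remaining = 213 − 44.71296 = 168.287 mL
Drug remaining = 168.287 mL × 0.4694836 units/mL = 79.008 units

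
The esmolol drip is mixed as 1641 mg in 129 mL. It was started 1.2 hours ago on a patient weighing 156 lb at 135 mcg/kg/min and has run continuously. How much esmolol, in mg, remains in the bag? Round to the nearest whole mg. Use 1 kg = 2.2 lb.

Weight = 156 lb ÷ 2.2 lb/kg = 70.90909 kg
Dose = 135 mcg/kg/min × 70.90909 kg = 9572.727 mcg/min
9572.727 mcg/min × 60 min/hr = 574363.6 mcg/hr
Concentration = 1641 mg ÷ 129 mL = 12.72093 mg/mL = 12720.93 mcg/mL
Rate = 574363.6 mcg/hr ÷ 12720.93 mcg/mL = 45.15107 mL/hr
Volume infused = 45.15107 mL/hr × 1.2 hr = 54.18129 mL
Volume remaining = 129 − 54.18129 = 74.81871 mL
Drug remaining = 74.81871 mL × 12720.93 mcg/mL = 951763.6 mcg = 951.7636 mg

952 mg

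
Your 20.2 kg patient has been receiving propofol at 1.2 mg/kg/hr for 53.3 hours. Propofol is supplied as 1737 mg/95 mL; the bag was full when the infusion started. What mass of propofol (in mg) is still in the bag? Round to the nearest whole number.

445 mg

Dose = 1.2 mg/kg/hr × 20.2 kg = 24.24 mg/hr
Concentration = 1737 mg ÷ 95 mL = 18.28421 mg/mL
Rate = 24.24 mg/hr ÷ 18.28421 mg/mL = 1.325734 mL/hr
Volume infused = 1.325734 mL/hr × 53.3 hr = 70.66162 mL
Volume remaining = 95 − 70.66162 = 24.33838 mL
Drug remaining = 24.33838 mL × 18.28421 mg/mL = 445.008 mg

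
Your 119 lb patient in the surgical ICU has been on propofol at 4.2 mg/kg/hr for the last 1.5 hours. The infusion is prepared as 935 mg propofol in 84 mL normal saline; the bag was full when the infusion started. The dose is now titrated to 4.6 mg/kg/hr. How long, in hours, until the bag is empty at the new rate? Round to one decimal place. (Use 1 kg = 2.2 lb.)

2.4 hours

Initial rate:
Weight = 119 lb ÷ 2.2 lb/kg = 54.09091 kg
Dose = 4.2 mg/kg/hr × 54.09091 kg = 227.1818 mg/hr
Concentration = 935 mg ÷ 84 mL = 11.13095 mg/mL
Rate = 227.1818 mg/hr ÷ 11.13095 mg/mL = 20.40992 mL/hr
Volume infused so far = 20.40992 mL/hr × 1.5 hr = 30.61488 mL
Volume remaining = 84 − 30.61488 = 53.38512 mL
New rate:
Dose = 4.6 mg/kg/hr × 54.09091 kg = 248.8182 mg/hr
Rate = 248.8182 mg/hr ÷ 11.13095 mg/mL = 22.35372 mL/hr
Time remaining = 53.38512 mL ÷ 22.35372 mL/hr = 2.388199 hr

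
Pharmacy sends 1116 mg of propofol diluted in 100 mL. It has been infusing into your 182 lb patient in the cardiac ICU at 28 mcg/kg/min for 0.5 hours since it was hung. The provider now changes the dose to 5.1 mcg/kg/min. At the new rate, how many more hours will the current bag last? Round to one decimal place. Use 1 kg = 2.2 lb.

41.3 hours

Initial rate:
Weight = 182 lb ÷ 2.2 lb/kg = 82.72727 kg
Dose = 28 mcg/kg/min × 82.72727 kg = 2316.364 mcg/min
2316.364 mcg/min × 60 min/hr = 138981.8 mcg/hr
Concentration = 1116 mg ÷ 100 mL = 11.16 mg/mL = 11160 mcg/mL
Rate = 138981.8 mcg/hr ÷ 11160 mcg/mL = 12.45357 mL/hr
Volume infused so far = 12.45357 mL/hr × 0.5 hr = 6.226784 mL
Volume remaining = 100 − 6.226784 = 93.77322 mL
New rate:
Dose = 5.1 mcg/kg/min × 82.72727 kg = 421.9091 mcg/min
421.9091 mcg/min × 60 min/hr = 25314.55 mcg/hr
Rate = 25314.55 mcg/hr ÷ 11160 mcg/mL = 2.268328 mL/hr
Time remaining = 93.77322 mL ÷ 2.268328 mL/hr = 41.34023 hr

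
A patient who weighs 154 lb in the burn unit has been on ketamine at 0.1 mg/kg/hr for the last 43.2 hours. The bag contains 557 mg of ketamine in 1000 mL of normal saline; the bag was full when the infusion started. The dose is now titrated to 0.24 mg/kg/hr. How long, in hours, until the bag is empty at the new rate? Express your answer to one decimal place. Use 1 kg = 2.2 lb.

15.2 hours

Initial rate:
Weight = 154 lb ÷ 2.2 lb/kg = 70 kg
Dose = 0.1 mg/kg/hr × 70 kg = 7 mg/hr
Concentration = 557 mg ÷ 1000 mL = 0.557 mg/mL
Rate = 7 mg/hr ÷ 0.557 mg/mL = 12.56732 mL/hr
Volume infused so far = 12.56732 mL/hr × 43.2 hr = 542.9084 mL
Volume remaining = 1000 − 542.9084 = 457.0916 mL
New rate:
Dose = 0.24 mg/kg/hr × 70 kg = 16.8 mg/hr
Rate = 16.8 mg/hr ÷ 0.557 mg/mL = 30.16158 mL/hr
Time remaining = 457.0916 mL ÷ 30.16158 mL/hr = 15.15476 hr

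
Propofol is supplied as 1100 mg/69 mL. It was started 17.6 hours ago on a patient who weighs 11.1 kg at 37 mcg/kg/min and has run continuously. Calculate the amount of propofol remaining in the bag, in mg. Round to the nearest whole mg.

666 mg

Dose = 37 mcg/kg/min × 11.1 kg = 410.7 mcg/min
410.7 mcg/min × 60 min/hr = 24642 mcg/hr
Concentration = 1100 mg ÷ 69 mL = 15.94203 mg/mL = 15942.03 mcg/mL
Rate = 24642 mcg/hr ÷ 15942.03 mcg/mL = 1.545725 mL/hr
Volume infused = 1.545725 mL/hr × 17.6 hr = 27.20477 mL
Volume remaining = 69 − 27.20477 = 41.79523 mL
Drug remaining = 41.79523 mL × 15942.03 mcg/mL = 666300.8 mcg = 666.3008 mg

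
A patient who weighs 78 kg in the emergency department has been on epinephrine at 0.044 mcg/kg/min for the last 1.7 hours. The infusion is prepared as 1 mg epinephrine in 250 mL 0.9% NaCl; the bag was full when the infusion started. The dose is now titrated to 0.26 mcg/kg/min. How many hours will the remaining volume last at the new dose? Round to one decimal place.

Initial rate:
Dose = 0.044 mcg/kg/min × 78 kg = 3.432 mcg/min
3.432 mcg/min × 60 min/hr = 205.92 mcg/hr
Concentration = 1 mg ÷ 250 mL = 0.004 mg/mL = 4 mcg/mL
Rate = 205.92 mcg/hr ÷ 4 mcg/mL = 51.48 mL/hr
Volume infused so far = 51.48 mL/hr × 1.7 hr = 87.516 mL
Volume remaining = 250 − 87.516 = 162.484 mL
New rate:
Dose = 0.26 mcg/kg/min × 78 kg = 20.28 mcg/min
20.28 mcg/min × 60 min/hr = 1216.8 mcg/hr
Rate = 1216.8 mcg/hr ÷ 4 mcg/mL = 304.2 mL/hr
Time remaining = 162.484 mL ÷ 304.2 mL/hr = 0.5341354 hr

0.5 hours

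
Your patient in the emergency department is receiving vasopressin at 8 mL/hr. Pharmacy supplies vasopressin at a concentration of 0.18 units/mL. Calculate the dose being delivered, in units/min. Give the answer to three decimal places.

0.024 units/min

Drug rate = 8 mL/hr × 0.18 units/mL = 1.44 units/hr
1.44 units/hr ÷ 60 min/hr = 0.024 units/min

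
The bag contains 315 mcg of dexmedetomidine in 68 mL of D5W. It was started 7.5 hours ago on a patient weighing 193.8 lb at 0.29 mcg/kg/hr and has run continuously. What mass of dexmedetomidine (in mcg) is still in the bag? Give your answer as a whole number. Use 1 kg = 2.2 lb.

123 mcg

Weight = 193.8 lb ÷ 2.2 lb/kg = 88.09091 kg
Dose = 0.29 mcg/kg/hr × 88.09091 kg = 25.54636 mcg/hr
Concentration = 315 mcg ÷ 68 mL = 4.632353 mcg/mL
Rate = 25.54636 mcg/hr ÷ 4.632353 mcg/mL = 5.514771 mL/hr
Volume infused = 5.514771 mL/hr × 7.5 hr = 41.36078 mL
Volume remaining = 68 − 41.36078 = 26.63922 mL
Drug remaining = 26.63922 mL × 4.632353 mcg/mL = 123.4023 mcg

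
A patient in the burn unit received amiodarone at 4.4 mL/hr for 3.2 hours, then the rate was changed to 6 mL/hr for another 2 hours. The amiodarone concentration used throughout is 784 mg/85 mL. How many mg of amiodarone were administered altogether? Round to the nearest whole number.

241 mg

Concentration = 784 mg ÷ 85 mL = 9.223529 mg/mL
Stage 1: 4.4 mL/hr × 3.2 hr = 14.08 mL → 14.08 mL × 9.223529 mg/mL = 129.8673 mg
Stage 2: 6 mL/hr × 2 hr = 12 mL → 12 mL × 9.223529 mg/mL = 110.6824 mg
Total = 129.8673 + 110.6824 = 240.5496 mg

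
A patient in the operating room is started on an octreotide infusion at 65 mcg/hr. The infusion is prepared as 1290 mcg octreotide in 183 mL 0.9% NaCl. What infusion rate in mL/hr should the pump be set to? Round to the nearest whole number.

Concentration = 1290 mcg ÷ 183 mL = 7.04918 mcg/mL
Rate = 65 mcg/hr ÷ 7.04918 mcg/mL = 9.22093 mL/hr

9 mL/hr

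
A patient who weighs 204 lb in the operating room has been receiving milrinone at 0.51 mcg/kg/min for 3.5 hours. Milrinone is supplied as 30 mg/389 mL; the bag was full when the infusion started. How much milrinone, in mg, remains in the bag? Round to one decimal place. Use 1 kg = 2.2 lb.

Weight = 204 lb ÷ 2.2 lb/kg = 92.72727 kg
Dose = 0.51 mcg/kg/min × 92.72727 kg = 47.29091 mcg/min
47.29091 mcg/min × 60 min/hr = 2837.455 mcg/hr
Concentration = 30 mg ÷ 389 mL = 0.07712082 mg/mL = 77.12082 mcg/mL
Rate = 2837.455 mcg/hr ÷ 77.12082 mcg/mL = 36.79233 mL/hr
Volume infused = 36.79233 mL/hr × 3.5 hr = 128.7731 mL
Volume remaining = 389 − 128.7731 = 260.2269 mL
Drug remaining = 260.2269 mL × 77.12082 mcg/mL = 20068.91 mcg = 20.06891 mg

20.1 mg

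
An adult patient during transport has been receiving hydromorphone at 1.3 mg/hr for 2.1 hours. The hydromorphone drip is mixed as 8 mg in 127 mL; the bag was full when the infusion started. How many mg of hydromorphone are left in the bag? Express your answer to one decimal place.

5.3 mg

Concentration = 8 mg ÷ 127 mL = 0.06299213 mg/mL
Rate = 1.3 mg/hr ÷ 0.06299213 mg/mL = 20.6375 mL/hr
Volume infused = 20.6375 mL/hr × 2.1 hr = 43.33875 mL
Volume remaining = 127 − 43.33875 = 83.66125 mL
Drug remaining = 83.66125 mL × 0.06299213 mg/mL = 5.27 mg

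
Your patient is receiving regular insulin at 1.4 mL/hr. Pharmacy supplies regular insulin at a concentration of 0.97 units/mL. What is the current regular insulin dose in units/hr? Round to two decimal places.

1.36 units/hr

Drug rate = 1.4 mL/hr × 0.97 units/mL = 1.358 units/hr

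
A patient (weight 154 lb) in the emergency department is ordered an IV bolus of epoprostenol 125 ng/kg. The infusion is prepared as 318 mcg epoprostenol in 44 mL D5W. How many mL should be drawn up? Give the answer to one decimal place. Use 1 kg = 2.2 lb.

Weight = 154 lb ÷ 2.2 lb/kg = 70 kg
Dose = 125 ng/kg × 70 kg = 8750 ng
Concentration = 318 mcg ÷ 44 mL = 7.227273 mcg/mL = 7227.273 ng/mL
Volume = 8750 ng ÷ 7227.273 ng/mL = 1.210692 mL

1.2 mL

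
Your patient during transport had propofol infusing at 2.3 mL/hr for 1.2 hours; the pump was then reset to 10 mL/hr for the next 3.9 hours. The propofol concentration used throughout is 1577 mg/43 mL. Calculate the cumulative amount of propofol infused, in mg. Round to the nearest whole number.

1532 mg

Concentration = 1577 mg ÷ 43 mL = 36.67442 mg/mL
Stage 1: 2.3 mL/hr × 1.2 hr = 2.76 mL → 2.76 mL × 36.67442 mg/mL = 101.2214 mg
Stage 2: 10 mL/hr × 3.9 hr = 39 mL → 39 mL × 36.67442 mg/mL = 1430.302 mg
Total = 101.2214 + 1430.302 = 1531.524 mg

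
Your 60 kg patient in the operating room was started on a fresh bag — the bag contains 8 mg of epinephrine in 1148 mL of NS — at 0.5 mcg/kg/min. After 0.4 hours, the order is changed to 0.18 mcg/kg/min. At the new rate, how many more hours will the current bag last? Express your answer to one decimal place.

Initial rate:
Dose = 0.5 mcg/kg/min × 60 kg = 30 mcg/min
30 mcg/min × 60 min/hr = 1800 mcg/hr
Concentration = 8 mg ÷ 1148 mL = 0.006968641 mg/mL = 6.968641 mcg/mL
Rate = 1800 mcg/hr ÷ 6.968641 mcg/mL = 258.3 mL/hr
Volume infused so far = 258.3 mL/hr × 0.4 hr = 103.32 mL
Volume remaining = 1148 − 103.32 = 1044.68 mL
New rate:
Dose = 0.18 mcg/kg/min × 60 kg = 10.8 mcg/min
10.8 mcg/min × 60 min/hr = 648 mcg/hr
Rate = 648 mcg/hr ÷ 6.968641 mcg/mL = 92.988 mL/hr
Time remaining = 1044.68 mL ÷ 92.988 mL/hr = 11.23457 hr

11.2 hours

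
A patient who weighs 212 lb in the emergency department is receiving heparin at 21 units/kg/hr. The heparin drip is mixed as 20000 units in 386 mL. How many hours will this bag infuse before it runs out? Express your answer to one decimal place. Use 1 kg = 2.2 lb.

9.9 hours

Weight = 212 lb ÷ 2.2 lb/kg = 96.36364 kg
Dose = 21 units/kg/hr × 96.36364 kg = 2023.636 units/hr
Concentration = 20000 units ÷ 386 mL = 51.81347 units/mL
Rate = 2023.636 units/hr ÷ 51.81347 units/mL = 39.05618 mL/hr
Duration = 386 mL ÷ 39.05618 mL/hr = 9.883199 hr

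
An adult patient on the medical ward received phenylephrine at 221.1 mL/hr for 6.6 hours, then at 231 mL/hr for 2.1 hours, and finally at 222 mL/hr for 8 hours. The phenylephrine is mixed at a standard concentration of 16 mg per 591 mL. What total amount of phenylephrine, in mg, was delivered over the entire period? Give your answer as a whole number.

Concentration = 16 mg ÷ 591 mL = 0.02707276 mg/mL
Stage 1: 221.1 mL/hr × 6.6 hr = 1459.26 mL → 1459.26 mL × 0.02707276 mg/mL = 39.50619 mg
Stage 2: 231 mL/hr × 2.1 hr = 485.1 mL → 485.1 mL × 0.02707276 mg/mL = 13.13299 mg
Stage 3: 222 mL/hr × 8 hr = 1776 mL → 1776 mL × 0.02707276 mg/mL = 48.08122 mg
Total = 39.50619 + 13.13299 + 48.08122 = 100.7204 mg

101 mg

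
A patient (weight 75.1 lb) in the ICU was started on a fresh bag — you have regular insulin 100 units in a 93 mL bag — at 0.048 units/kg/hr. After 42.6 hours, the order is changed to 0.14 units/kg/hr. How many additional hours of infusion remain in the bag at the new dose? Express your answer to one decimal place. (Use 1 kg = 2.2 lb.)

6.3 hours

Initial rate:
Weight = 75.1 lb ÷ 2.2 lb/kg = 34.13636 kg
Dose = 0.048 units/kg/hr × 34.13636 kg = 1.638545 units/hr
Concentration = 100 units ÷ 93 mL = 1.075269 units/mL
Rate = 1.638545 units/hr ÷ 1.075269 units/mL = 1.523847 mL/hr
Volume infused so far = 1.523847 mL/hr × 42.6 hr = 64.91589 mL
Volume remaining = 93 − 64.91589 = 28.08411 mL
New rate:
Dose = 0.14 units/kg/hr × 34.13636 kg = 4.779091 units/hr
Rate = 4.779091 units/hr ÷ 1.075269 units/mL = 4.444555 mL/hr
Time remaining = 28.08411 mL ÷ 4.444555 mL/hr = 6.318767 hr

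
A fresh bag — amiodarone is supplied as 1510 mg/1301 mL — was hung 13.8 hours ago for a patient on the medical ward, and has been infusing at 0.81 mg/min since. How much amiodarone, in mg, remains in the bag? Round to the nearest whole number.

0.81 mg/min × 60 min/hr = 48.6 mg/hr
Concentration = 1510 mg ÷ 1301 mL = 1.160646 mg/mL
Rate = 48.6 mg/hr ÷ 1.160646 mg/mL = 41.87325 mL/hr
Volume infused = 41.87325 mL/hr × 13.8 hr = 577.8508 mL
Volume remaining = 1301 − 577.8508 = 723.1492 mL
Drug remaining = 723.1492 mL × 1.160646 mg/mL = 839.32 mg

839 mg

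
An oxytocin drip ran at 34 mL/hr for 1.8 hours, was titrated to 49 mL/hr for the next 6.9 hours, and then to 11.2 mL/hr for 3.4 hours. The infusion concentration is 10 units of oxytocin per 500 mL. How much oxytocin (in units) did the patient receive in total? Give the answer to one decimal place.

Concentration = 10 units ÷ 500 mL = 0.02 units/mL
Stage 1: 34 mL/hr × 1.8 hr = 61.2 mL → 61.2 mL × 0.02 units/mL = 1.224 units
Stage 2: 49 mL/hr × 6.9 hr = 338.1 mL → 338.1 mL × 0.02 units/mL = 6.762 units
Stage 3: 11.2 mL/hr × 3.4 hr = 38.08 mL → 38.08 mL × 0.02 units/mL = 0.7616 units
Total = 1.224 + 6.762 + 0.7616 = 8.7476 units

8.7 units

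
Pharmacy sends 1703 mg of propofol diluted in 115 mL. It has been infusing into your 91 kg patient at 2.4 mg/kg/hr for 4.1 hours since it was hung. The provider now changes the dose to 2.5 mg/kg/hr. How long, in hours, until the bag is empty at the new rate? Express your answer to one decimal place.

Initial rate:
Dose = 2.4 mg/kg/hr × 91 kg = 218.4 mg/hr
Concentration = 1703 mg ÷ 115 mL = 14.8087 mg/mL
Rate = 218.4 mg/hr ÷ 14.8087 mg/mL = 14.74809 mL/hr
Volume infused so far = 14.74809 mL/hr × 4.1 hr = 60.46718 mL
Volume remaining = 115 − 60.46718 = 54.53282 mL
New rate:
Dose = 2.5 mg/kg/hr × 91 kg = 227.5 mg/hr
Rate = 227.5 mg/hr ÷ 14.8087 mg/mL = 15.3626 mL/hr
Time remaining = 54.53282 mL ÷ 15.3626 mL/hr = 3.549714 hr

3.5 hours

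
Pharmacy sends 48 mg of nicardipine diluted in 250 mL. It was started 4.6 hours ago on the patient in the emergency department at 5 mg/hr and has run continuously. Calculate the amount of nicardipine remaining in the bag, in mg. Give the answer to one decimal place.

25.0 mg

Concentration = 48 mg ÷ 250 mL = 0.192 mg/mL
Rate = 5 mg/hr ÷ 0.192 mg/mL = 26.04167 mL/hr
Volume infused = 26.04167 mL/hr × 4.6 hr = 119.7917 mL
Volume remaining = 250 − 119.7917 = 130.2083 mL
Drug remaining = 130.2083 mL × 0.192 mg/mL = 25 mg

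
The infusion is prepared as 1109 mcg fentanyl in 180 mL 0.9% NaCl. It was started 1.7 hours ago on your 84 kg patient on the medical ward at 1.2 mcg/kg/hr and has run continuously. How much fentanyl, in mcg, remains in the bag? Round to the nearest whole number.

938 mcg

Dose = 1.2 mcg/kg/hr × 84 kg = 100.8 mcg/hr
Concentration = 1109 mcg ÷ 180 mL = 6.161111 mcg/mL
Rate = 100.8 mcg/hr ÷ 6.161111 mcg/mL = 16.36069 mL/hr
Volume infused = 16.36069 mL/hr × 1.7 hr = 27.81317 mL
Volume remaining = 180 − 27.81317 = 152.1868 mL
Drug remaining = 152.1868 mL × 6.161111 mcg/mL = 937.64 mcg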